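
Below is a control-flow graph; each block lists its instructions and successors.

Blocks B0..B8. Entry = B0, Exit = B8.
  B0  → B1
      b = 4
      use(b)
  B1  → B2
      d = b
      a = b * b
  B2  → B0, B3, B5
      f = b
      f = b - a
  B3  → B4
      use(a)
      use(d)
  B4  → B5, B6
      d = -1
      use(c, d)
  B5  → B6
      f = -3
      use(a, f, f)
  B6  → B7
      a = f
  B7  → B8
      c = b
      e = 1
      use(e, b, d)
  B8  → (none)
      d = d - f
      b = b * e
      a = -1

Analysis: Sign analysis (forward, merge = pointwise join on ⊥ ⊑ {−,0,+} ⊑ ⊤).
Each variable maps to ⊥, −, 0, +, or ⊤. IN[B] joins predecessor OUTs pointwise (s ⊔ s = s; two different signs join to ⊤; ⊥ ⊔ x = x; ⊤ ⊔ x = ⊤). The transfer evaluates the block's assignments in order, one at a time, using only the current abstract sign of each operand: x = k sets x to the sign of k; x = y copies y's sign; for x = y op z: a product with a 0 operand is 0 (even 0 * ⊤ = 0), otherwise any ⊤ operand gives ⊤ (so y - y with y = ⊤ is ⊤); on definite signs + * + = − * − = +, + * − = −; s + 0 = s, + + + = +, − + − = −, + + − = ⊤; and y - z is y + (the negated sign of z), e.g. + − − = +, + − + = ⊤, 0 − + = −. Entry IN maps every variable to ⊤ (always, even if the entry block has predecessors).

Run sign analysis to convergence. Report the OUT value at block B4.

Answer: {a: +, b: +, c: ⊤, d: -, e: ⊤, f: ⊤}

Derivation:
Per-block solution:
  B0: | IN=(all ⊤) | OUT={b:+; rest ⊤}
  B1: | IN={b:+; rest ⊤} | OUT={a:+, b:+, d:+; rest ⊤}
  B2: | IN={a:+, b:+, d:+; rest ⊤} | OUT={a:+, b:+, d:+; rest ⊤}
  B3: | IN={a:+, b:+, d:+; rest ⊤} | OUT={a:+, b:+, d:+; rest ⊤}
  B4: | IN={a:+, b:+, d:+; rest ⊤} | OUT={a:+, b:+, d:-; rest ⊤}
  B5: | IN={a:+, b:+; rest ⊤} | OUT={a:+, b:+, f:-; rest ⊤}
  B6: | IN={a:+, b:+; rest ⊤} | OUT={b:+; rest ⊤}
  B7: | IN={b:+; rest ⊤} | OUT={b:+, c:+, e:+; rest ⊤}
  B8: | IN={b:+, c:+, e:+; rest ⊤} | OUT={a:-, b:+, c:+, e:+; rest ⊤}

Merge at B4: IN[B4] = OUT[B3] = {a: +, b: +, c: ⊤, d: +, e: ⊤, f: ⊤}
Applying B4's transfer function to that IN value gives OUT[B4] (row B4 above).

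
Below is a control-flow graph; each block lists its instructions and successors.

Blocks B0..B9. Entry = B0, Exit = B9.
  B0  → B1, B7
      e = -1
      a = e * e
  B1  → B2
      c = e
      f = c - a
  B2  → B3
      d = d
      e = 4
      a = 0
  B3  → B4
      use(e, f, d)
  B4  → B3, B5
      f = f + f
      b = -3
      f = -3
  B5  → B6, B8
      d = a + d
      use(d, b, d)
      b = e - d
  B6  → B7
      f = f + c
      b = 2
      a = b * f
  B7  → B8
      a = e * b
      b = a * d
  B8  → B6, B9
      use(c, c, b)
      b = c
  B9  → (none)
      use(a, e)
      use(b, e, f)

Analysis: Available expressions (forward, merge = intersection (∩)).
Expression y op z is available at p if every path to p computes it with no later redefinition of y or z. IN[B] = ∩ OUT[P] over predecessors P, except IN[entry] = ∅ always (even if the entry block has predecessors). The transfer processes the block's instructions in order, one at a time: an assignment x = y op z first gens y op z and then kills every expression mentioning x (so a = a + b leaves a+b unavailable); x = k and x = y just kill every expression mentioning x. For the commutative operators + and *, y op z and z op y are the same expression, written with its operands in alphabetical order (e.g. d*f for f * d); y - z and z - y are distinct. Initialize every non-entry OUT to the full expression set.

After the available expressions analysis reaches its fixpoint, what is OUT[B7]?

Answer: {a*d}

Trace:
Per-block solution:
  B0: | IN={} | OUT={e*e}
  B1: | IN={e*e} | OUT={c-a, e*e}
  B2: | IN={c-a, e*e} | OUT={}
  B3: | IN={} | OUT={}
  B4: | IN={} | OUT={}
  B5: | IN={} | OUT={e-d}
  B6: | IN={} | OUT={b*f}
  B7: | IN={} | OUT={a*d}
  B8: | IN={} | OUT={}
  B9: | IN={} | OUT={}

Merge at B7: IN[B7] = OUT[B0] ∩ OUT[B6] = {}
Applying B7's transfer function to that IN value gives OUT[B7] (row B7 above).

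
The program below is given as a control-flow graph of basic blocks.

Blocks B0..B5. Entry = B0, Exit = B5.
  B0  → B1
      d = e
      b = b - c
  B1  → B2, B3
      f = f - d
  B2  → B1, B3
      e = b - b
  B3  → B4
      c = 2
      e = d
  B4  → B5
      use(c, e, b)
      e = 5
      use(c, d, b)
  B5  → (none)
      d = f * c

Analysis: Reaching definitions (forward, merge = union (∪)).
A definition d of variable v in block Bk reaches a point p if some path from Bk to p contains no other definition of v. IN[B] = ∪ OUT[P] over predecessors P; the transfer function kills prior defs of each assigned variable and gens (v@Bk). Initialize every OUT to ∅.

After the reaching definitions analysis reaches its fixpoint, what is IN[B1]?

Fixpoint table:
  B0:   IN={}   OUT={b@B0, d@B0}
  B1:   IN={b@B0, d@B0, e@B2, f@B1}   OUT={b@B0, d@B0, e@B2, f@B1}
  B2:   IN={b@B0, d@B0, e@B2, f@B1}   OUT={b@B0, d@B0, e@B2, f@B1}
  B3:   IN={b@B0, d@B0, e@B2, f@B1}   OUT={b@B0, c@B3, d@B0, e@B3, f@B1}
  B4:   IN={b@B0, c@B3, d@B0, e@B3, f@B1}   OUT={b@B0, c@B3, d@B0, e@B4, f@B1}
  B5:   IN={b@B0, c@B3, d@B0, e@B4, f@B1}   OUT={b@B0, c@B3, d@B5, e@B4, f@B1}

Merge at B1: IN[B1] = OUT[B0] ⊔ OUT[B2] = {b@B0, d@B0, e@B2, f@B1}

Answer: {b@B0, d@B0, e@B2, f@B1}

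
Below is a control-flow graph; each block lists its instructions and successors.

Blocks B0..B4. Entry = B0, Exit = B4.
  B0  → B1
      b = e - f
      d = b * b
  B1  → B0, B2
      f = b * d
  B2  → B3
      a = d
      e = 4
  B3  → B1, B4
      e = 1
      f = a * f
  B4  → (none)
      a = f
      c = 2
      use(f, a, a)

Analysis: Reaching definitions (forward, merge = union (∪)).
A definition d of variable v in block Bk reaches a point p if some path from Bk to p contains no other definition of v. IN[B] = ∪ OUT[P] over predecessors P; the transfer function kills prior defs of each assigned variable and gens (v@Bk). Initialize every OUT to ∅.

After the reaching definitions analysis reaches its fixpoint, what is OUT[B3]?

Converged values:
  B0:   IN={a@B2, b@B0, d@B0, e@B3, f@B1}   OUT={a@B2, b@B0, d@B0, e@B3, f@B1}
  B1:   IN={a@B2, b@B0, d@B0, e@B3, f@B1, f@B3}   OUT={a@B2, b@B0, d@B0, e@B3, f@B1}
  B2:   IN={a@B2, b@B0, d@B0, e@B3, f@B1}   OUT={a@B2, b@B0, d@B0, e@B2, f@B1}
  B3:   IN={a@B2, b@B0, d@B0, e@B2, f@B1}   OUT={a@B2, b@B0, d@B0, e@B3, f@B3}
  B4:   IN={a@B2, b@B0, d@B0, e@B3, f@B3}   OUT={a@B4, b@B0, c@B4, d@B0, e@B3, f@B3}

Merge at B3: IN[B3] = OUT[B2] = {a@B2, b@B0, d@B0, e@B2, f@B1}
Applying B3's transfer function to that IN value gives OUT[B3] (row B3 above).

Answer: {a@B2, b@B0, d@B0, e@B3, f@B3}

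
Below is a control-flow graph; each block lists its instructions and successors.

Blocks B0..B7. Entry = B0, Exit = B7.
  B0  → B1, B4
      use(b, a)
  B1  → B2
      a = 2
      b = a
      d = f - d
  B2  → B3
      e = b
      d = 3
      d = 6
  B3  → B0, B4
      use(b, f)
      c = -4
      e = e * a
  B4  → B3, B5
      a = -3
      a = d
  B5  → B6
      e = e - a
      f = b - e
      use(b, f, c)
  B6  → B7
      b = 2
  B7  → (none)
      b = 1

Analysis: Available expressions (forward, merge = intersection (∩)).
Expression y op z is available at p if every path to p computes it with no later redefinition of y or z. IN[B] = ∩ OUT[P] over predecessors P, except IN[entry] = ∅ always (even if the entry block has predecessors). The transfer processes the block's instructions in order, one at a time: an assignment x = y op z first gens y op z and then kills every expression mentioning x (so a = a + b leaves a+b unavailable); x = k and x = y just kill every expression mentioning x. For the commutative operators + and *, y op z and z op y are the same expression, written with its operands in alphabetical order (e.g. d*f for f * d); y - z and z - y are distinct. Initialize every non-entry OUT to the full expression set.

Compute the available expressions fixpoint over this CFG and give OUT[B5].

Answer: {b-e}

Trace:
Converged values:
  B0:   IN={}   OUT={}
  B1:   IN={}   OUT={}
  B2:   IN={}   OUT={}
  B3:   IN={}   OUT={}
  B4:   IN={}   OUT={}
  B5:   IN={}   OUT={b-e}
  B6:   IN={b-e}   OUT={}
  B7:   IN={}   OUT={}

Merge at B5: IN[B5] = OUT[B4] = {}
Applying B5's transfer function to that IN value gives OUT[B5] (row B5 above).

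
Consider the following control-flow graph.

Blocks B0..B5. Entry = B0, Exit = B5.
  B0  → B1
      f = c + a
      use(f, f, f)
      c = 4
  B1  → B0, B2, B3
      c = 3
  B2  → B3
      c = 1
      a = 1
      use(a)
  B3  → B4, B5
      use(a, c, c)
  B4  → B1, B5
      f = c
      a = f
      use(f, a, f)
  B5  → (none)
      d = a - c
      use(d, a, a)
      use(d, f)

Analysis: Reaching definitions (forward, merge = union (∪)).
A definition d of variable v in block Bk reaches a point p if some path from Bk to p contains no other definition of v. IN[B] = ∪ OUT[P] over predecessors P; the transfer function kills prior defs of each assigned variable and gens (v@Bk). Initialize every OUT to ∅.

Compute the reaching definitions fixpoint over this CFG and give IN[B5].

Fixpoint table:
  B0: | IN={a@B4, c@B1, f@B0, f@B4} | OUT={a@B4, c@B0, f@B0}
  B1: | IN={a@B4, c@B0, c@B1, c@B2, f@B0, f@B4} | OUT={a@B4, c@B1, f@B0, f@B4}
  B2: | IN={a@B4, c@B1, f@B0, f@B4} | OUT={a@B2, c@B2, f@B0, f@B4}
  B3: | IN={a@B2, a@B4, c@B1, c@B2, f@B0, f@B4} | OUT={a@B2, a@B4, c@B1, c@B2, f@B0, f@B4}
  B4: | IN={a@B2, a@B4, c@B1, c@B2, f@B0, f@B4} | OUT={a@B4, c@B1, c@B2, f@B4}
  B5: | IN={a@B2, a@B4, c@B1, c@B2, f@B0, f@B4} | OUT={a@B2, a@B4, c@B1, c@B2, d@B5, f@B0, f@B4}

Merge at B5: IN[B5] = OUT[B3] ⊔ OUT[B4] = {a@B2, a@B4, c@B1, c@B2, f@B0, f@B4}

Answer: {a@B2, a@B4, c@B1, c@B2, f@B0, f@B4}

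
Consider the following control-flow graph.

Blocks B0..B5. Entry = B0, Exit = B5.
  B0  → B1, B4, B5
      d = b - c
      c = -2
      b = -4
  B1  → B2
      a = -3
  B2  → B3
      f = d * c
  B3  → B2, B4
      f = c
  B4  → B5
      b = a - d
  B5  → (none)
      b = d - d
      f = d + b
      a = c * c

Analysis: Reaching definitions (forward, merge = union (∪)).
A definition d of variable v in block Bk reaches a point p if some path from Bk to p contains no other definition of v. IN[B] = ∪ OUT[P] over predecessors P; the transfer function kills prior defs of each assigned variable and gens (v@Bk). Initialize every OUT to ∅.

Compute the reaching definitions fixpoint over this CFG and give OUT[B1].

Converged values:
  B0: | IN={} | OUT={b@B0, c@B0, d@B0}
  B1: | IN={b@B0, c@B0, d@B0} | OUT={a@B1, b@B0, c@B0, d@B0}
  B2: | IN={a@B1, b@B0, c@B0, d@B0, f@B3} | OUT={a@B1, b@B0, c@B0, d@B0, f@B2}
  B3: | IN={a@B1, b@B0, c@B0, d@B0, f@B2} | OUT={a@B1, b@B0, c@B0, d@B0, f@B3}
  B4: | IN={a@B1, b@B0, c@B0, d@B0, f@B3} | OUT={a@B1, b@B4, c@B0, d@B0, f@B3}
  B5: | IN={a@B1, b@B0, b@B4, c@B0, d@B0, f@B3} | OUT={a@B5, b@B5, c@B0, d@B0, f@B5}

Merge at B1: IN[B1] = OUT[B0] = {b@B0, c@B0, d@B0}
Applying B1's transfer function to that IN value gives OUT[B1] (row B1 above).

Answer: {a@B1, b@B0, c@B0, d@B0}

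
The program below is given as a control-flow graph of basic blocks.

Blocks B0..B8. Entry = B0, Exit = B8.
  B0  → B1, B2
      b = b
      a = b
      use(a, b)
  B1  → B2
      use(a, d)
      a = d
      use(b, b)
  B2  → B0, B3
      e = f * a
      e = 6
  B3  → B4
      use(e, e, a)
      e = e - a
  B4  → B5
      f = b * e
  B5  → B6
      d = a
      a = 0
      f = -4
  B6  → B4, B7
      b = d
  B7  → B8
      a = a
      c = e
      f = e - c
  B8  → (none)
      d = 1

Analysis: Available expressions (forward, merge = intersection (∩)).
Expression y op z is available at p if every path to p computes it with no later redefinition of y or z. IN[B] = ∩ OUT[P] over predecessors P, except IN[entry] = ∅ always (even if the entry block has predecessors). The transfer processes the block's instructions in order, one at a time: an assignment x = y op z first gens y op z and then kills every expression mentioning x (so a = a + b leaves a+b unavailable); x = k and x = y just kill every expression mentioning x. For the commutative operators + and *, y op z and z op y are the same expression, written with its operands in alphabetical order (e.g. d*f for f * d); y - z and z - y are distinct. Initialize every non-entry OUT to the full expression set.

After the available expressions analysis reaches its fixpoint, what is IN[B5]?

Converged values:
  B0: | IN={} | OUT={}
  B1: | IN={} | OUT={}
  B2: | IN={} | OUT={a*f}
  B3: | IN={a*f} | OUT={a*f}
  B4: | IN={} | OUT={b*e}
  B5: | IN={b*e} | OUT={b*e}
  B6: | IN={b*e} | OUT={}
  B7: | IN={} | OUT={e-c}
  B8: | IN={e-c} | OUT={e-c}

Merge at B5: IN[B5] = OUT[B4] = {b*e}

Answer: {b*e}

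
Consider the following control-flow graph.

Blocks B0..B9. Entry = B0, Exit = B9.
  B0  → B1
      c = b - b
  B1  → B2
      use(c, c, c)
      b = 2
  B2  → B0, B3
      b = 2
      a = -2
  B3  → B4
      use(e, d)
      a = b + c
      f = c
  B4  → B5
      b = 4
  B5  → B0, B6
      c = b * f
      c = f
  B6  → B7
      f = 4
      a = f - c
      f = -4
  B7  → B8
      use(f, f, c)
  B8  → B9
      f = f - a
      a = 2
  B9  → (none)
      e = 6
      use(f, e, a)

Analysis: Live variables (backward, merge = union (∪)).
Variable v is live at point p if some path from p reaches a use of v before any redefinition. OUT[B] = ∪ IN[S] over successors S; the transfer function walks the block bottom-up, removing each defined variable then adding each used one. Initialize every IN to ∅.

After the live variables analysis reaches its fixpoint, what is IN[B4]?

Answer: {d, e, f}

Working:
Fixpoint table:
  B0: | IN={b, d, e} | OUT={c, d, e}
  B1: | IN={c, d, e} | OUT={c, d, e}
  B2: | IN={c, d, e} | OUT={b, c, d, e}
  B3: | IN={b, c, d, e} | OUT={d, e, f}
  B4: | IN={d, e, f} | OUT={b, d, e, f}
  B5: | IN={b, d, e, f} | OUT={b, c, d, e}
  B6: | IN={c} | OUT={a, c, f}
  B7: | IN={a, c, f} | OUT={a, f}
  B8: | IN={a, f} | OUT={a, f}
  B9: | IN={a, f} | OUT={}

Merge at B4: OUT[B4] = IN[B5] = {b, d, e, f}
Applying B4's transfer function to that OUT value gives IN[B4] (row B4 above).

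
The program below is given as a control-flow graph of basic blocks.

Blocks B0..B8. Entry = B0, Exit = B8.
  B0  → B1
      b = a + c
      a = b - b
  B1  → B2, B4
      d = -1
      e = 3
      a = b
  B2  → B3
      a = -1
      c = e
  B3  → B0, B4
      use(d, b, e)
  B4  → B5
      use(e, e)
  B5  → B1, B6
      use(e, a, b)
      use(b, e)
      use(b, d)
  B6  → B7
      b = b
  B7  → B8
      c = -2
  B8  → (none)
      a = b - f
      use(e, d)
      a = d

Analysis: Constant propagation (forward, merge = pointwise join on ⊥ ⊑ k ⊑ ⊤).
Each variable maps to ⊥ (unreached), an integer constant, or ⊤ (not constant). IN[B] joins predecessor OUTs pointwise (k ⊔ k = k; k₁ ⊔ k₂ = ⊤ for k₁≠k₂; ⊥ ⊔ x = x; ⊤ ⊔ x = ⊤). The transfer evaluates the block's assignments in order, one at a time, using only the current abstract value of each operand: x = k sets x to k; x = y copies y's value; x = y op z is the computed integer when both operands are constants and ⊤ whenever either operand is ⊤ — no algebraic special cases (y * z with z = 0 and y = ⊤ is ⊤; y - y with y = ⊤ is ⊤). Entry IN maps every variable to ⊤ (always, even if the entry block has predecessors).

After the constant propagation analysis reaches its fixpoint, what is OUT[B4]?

Answer: {a: ⊤, b: ⊤, c: ⊤, d: -1, e: 3, f: ⊤}

Derivation:
Converged values:
  B0:  IN=(all ⊤)  OUT=(all ⊤)
  B1:  IN=(all ⊤)  OUT={d:-1, e:3; rest ⊤}
  B2:  IN={d:-1, e:3; rest ⊤}  OUT={a:-1, c:3, d:-1, e:3; rest ⊤}
  B3:  IN={a:-1, c:3, d:-1, e:3; rest ⊤}  OUT={a:-1, c:3, d:-1, e:3; rest ⊤}
  B4:  IN={d:-1, e:3; rest ⊤}  OUT={d:-1, e:3; rest ⊤}
  B5:  IN={d:-1, e:3; rest ⊤}  OUT={d:-1, e:3; rest ⊤}
  B6:  IN={d:-1, e:3; rest ⊤}  OUT={d:-1, e:3; rest ⊤}
  B7:  IN={d:-1, e:3; rest ⊤}  OUT={c:-2, d:-1, e:3; rest ⊤}
  B8:  IN={c:-2, d:-1, e:3; rest ⊤}  OUT={a:-1, c:-2, d:-1, e:3; rest ⊤}

Merge at B4: IN[B4] = OUT[B1] ⊔ OUT[B3] = {a: ⊤, b: ⊤, c: ⊤, d: -1, e: 3, f: ⊤}
Applying B4's transfer function to that IN value gives OUT[B4] (row B4 above).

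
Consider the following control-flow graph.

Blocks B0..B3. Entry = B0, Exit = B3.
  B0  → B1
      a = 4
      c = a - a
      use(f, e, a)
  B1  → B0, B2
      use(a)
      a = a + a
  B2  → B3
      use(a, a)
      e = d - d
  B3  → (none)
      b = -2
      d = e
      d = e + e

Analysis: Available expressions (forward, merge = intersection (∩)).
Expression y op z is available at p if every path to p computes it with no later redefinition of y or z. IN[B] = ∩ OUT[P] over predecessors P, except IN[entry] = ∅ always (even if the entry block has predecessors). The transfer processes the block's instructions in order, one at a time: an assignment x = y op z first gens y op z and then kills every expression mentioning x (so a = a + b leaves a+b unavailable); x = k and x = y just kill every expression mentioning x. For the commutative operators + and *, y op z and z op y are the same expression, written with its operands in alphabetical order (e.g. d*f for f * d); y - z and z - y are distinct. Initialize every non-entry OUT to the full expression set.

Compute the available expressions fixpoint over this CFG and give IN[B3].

Answer: {d-d}

Trace:
Converged values:
  B0:   IN={}   OUT={a-a}
  B1:   IN={a-a}   OUT={}
  B2:   IN={}   OUT={d-d}
  B3:   IN={d-d}   OUT={e+e}

Merge at B3: IN[B3] = OUT[B2] = {d-d}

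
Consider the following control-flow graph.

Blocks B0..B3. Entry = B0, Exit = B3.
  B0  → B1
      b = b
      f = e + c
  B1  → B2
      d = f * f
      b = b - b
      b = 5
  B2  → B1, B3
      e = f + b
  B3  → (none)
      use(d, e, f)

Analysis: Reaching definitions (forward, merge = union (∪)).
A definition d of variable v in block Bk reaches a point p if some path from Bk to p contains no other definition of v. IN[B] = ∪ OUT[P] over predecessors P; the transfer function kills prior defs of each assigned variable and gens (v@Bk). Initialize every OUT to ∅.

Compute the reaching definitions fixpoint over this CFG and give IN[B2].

Converged values:
  B0:   IN={}   OUT={b@B0, f@B0}
  B1:   IN={b@B0, b@B1, d@B1, e@B2, f@B0}   OUT={b@B1, d@B1, e@B2, f@B0}
  B2:   IN={b@B1, d@B1, e@B2, f@B0}   OUT={b@B1, d@B1, e@B2, f@B0}
  B3:   IN={b@B1, d@B1, e@B2, f@B0}   OUT={b@B1, d@B1, e@B2, f@B0}

Merge at B2: IN[B2] = OUT[B1] = {b@B1, d@B1, e@B2, f@B0}

Answer: {b@B1, d@B1, e@B2, f@B0}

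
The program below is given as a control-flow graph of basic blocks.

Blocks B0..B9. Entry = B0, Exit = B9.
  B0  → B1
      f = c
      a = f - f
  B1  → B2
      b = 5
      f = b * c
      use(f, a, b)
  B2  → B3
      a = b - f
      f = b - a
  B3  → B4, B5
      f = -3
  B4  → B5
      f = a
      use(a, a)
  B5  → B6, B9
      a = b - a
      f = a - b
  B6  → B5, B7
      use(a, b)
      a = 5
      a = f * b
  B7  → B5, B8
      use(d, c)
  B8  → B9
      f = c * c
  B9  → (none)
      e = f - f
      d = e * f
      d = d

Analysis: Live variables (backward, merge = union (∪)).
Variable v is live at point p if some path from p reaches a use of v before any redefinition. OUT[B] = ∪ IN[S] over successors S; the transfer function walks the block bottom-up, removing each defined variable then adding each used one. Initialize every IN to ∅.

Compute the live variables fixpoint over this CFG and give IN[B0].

Fixpoint table:
  B0:   IN={c, d}   OUT={a, c, d}
  B1:   IN={a, c, d}   OUT={b, c, d, f}
  B2:   IN={b, c, d, f}   OUT={a, b, c, d}
  B3:   IN={a, b, c, d}   OUT={a, b, c, d}
  B4:   IN={a, b, c, d}   OUT={a, b, c, d}
  B5:   IN={a, b, c, d}   OUT={a, b, c, d, f}
  B6:   IN={a, b, c, d, f}   OUT={a, b, c, d}
  B7:   IN={a, b, c, d}   OUT={a, b, c, d}
  B8:   IN={c}   OUT={f}
  B9:   IN={f}   OUT={}

Merge at B0: OUT[B0] = IN[B1] = {a, c, d}
Applying B0's transfer function to that OUT value gives IN[B0] (row B0 above).

Answer: {c, d}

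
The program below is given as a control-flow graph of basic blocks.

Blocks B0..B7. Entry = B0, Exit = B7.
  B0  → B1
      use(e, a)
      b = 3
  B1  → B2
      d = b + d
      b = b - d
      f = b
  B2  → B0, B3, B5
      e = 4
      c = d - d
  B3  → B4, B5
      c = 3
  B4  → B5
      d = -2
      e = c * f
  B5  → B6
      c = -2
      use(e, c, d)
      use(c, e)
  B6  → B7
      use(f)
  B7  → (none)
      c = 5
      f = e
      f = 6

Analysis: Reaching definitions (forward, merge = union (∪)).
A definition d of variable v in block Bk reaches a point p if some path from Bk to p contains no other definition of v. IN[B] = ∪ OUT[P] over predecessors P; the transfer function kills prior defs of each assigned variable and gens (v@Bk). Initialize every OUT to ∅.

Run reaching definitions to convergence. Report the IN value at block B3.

Answer: {b@B1, c@B2, d@B1, e@B2, f@B1}

Trace:
Per-block solution:
  B0:   IN={b@B1, c@B2, d@B1, e@B2, f@B1}   OUT={b@B0, c@B2, d@B1, e@B2, f@B1}
  B1:   IN={b@B0, c@B2, d@B1, e@B2, f@B1}   OUT={b@B1, c@B2, d@B1, e@B2, f@B1}
  B2:   IN={b@B1, c@B2, d@B1, e@B2, f@B1}   OUT={b@B1, c@B2, d@B1, e@B2, f@B1}
  B3:   IN={b@B1, c@B2, d@B1, e@B2, f@B1}   OUT={b@B1, c@B3, d@B1, e@B2, f@B1}
  B4:   IN={b@B1, c@B3, d@B1, e@B2, f@B1}   OUT={b@B1, c@B3, d@B4, e@B4, f@B1}
  B5:   IN={b@B1, c@B2, c@B3, d@B1, d@B4, e@B2, e@B4, f@B1}   OUT={b@B1, c@B5, d@B1, d@B4, e@B2, e@B4, f@B1}
  B6:   IN={b@B1, c@B5, d@B1, d@B4, e@B2, e@B4, f@B1}   OUT={b@B1, c@B5, d@B1, d@B4, e@B2, e@B4, f@B1}
  B7:   IN={b@B1, c@B5, d@B1, d@B4, e@B2, e@B4, f@B1}   OUT={b@B1, c@B7, d@B1, d@B4, e@B2, e@B4, f@B7}

Merge at B3: IN[B3] = OUT[B2] = {b@B1, c@B2, d@B1, e@B2, f@B1}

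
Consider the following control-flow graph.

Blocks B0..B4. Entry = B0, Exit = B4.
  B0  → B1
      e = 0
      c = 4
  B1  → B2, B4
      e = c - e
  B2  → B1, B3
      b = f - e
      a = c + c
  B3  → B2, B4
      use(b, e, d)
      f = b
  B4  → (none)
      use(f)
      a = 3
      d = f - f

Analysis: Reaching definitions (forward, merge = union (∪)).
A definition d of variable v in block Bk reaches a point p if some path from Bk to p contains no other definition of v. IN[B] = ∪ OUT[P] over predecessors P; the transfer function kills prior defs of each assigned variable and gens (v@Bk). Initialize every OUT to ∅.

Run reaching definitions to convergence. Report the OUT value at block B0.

Converged values:
  B0:  IN={}  OUT={c@B0, e@B0}
  B1:  IN={a@B2, b@B2, c@B0, e@B0, e@B1, f@B3}  OUT={a@B2, b@B2, c@B0, e@B1, f@B3}
  B2:  IN={a@B2, b@B2, c@B0, e@B1, f@B3}  OUT={a@B2, b@B2, c@B0, e@B1, f@B3}
  B3:  IN={a@B2, b@B2, c@B0, e@B1, f@B3}  OUT={a@B2, b@B2, c@B0, e@B1, f@B3}
  B4:  IN={a@B2, b@B2, c@B0, e@B1, f@B3}  OUT={a@B4, b@B2, c@B0, d@B4, e@B1, f@B3}

B0 is the boundary node: IN[B0] = {}
Applying B0's transfer function to that IN value gives OUT[B0] (row B0 above).

Answer: {c@B0, e@B0}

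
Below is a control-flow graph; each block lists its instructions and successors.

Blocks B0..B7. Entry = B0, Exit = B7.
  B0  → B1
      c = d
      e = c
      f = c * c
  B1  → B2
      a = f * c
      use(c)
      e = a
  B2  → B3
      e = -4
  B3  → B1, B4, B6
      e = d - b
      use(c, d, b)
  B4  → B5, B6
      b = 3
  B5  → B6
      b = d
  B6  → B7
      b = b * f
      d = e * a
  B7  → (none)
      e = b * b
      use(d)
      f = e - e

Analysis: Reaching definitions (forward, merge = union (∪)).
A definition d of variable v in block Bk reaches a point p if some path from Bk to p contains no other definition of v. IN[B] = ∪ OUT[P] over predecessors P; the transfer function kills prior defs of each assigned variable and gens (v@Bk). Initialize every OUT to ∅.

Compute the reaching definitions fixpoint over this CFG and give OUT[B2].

Answer: {a@B1, c@B0, e@B2, f@B0}

Working:
Per-block solution:
  B0:  IN={}  OUT={c@B0, e@B0, f@B0}
  B1:  IN={a@B1, c@B0, e@B0, e@B3, f@B0}  OUT={a@B1, c@B0, e@B1, f@B0}
  B2:  IN={a@B1, c@B0, e@B1, f@B0}  OUT={a@B1, c@B0, e@B2, f@B0}
  B3:  IN={a@B1, c@B0, e@B2, f@B0}  OUT={a@B1, c@B0, e@B3, f@B0}
  B4:  IN={a@B1, c@B0, e@B3, f@B0}  OUT={a@B1, b@B4, c@B0, e@B3, f@B0}
  B5:  IN={a@B1, b@B4, c@B0, e@B3, f@B0}  OUT={a@B1, b@B5, c@B0, e@B3, f@B0}
  B6:  IN={a@B1, b@B4, b@B5, c@B0, e@B3, f@B0}  OUT={a@B1, b@B6, c@B0, d@B6, e@B3, f@B0}
  B7:  IN={a@B1, b@B6, c@B0, d@B6, e@B3, f@B0}  OUT={a@B1, b@B6, c@B0, d@B6, e@B7, f@B7}

Merge at B2: IN[B2] = OUT[B1] = {a@B1, c@B0, e@B1, f@B0}
Applying B2's transfer function to that IN value gives OUT[B2] (row B2 above).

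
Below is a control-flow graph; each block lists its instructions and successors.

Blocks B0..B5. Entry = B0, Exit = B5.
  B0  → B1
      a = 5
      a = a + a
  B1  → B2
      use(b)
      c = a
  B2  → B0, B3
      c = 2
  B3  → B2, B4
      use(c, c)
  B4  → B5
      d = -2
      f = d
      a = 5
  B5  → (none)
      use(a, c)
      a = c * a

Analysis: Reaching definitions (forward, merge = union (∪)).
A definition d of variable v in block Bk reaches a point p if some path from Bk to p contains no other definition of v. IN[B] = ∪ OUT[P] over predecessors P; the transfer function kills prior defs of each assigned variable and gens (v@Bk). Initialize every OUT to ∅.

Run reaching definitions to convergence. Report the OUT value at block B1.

Fixpoint table:
  B0:   IN={a@B0, c@B2}   OUT={a@B0, c@B2}
  B1:   IN={a@B0, c@B2}   OUT={a@B0, c@B1}
  B2:   IN={a@B0, c@B1, c@B2}   OUT={a@B0, c@B2}
  B3:   IN={a@B0, c@B2}   OUT={a@B0, c@B2}
  B4:   IN={a@B0, c@B2}   OUT={a@B4, c@B2, d@B4, f@B4}
  B5:   IN={a@B4, c@B2, d@B4, f@B4}   OUT={a@B5, c@B2, d@B4, f@B4}

Merge at B1: IN[B1] = OUT[B0] = {a@B0, c@B2}
Applying B1's transfer function to that IN value gives OUT[B1] (row B1 above).

Answer: {a@B0, c@B1}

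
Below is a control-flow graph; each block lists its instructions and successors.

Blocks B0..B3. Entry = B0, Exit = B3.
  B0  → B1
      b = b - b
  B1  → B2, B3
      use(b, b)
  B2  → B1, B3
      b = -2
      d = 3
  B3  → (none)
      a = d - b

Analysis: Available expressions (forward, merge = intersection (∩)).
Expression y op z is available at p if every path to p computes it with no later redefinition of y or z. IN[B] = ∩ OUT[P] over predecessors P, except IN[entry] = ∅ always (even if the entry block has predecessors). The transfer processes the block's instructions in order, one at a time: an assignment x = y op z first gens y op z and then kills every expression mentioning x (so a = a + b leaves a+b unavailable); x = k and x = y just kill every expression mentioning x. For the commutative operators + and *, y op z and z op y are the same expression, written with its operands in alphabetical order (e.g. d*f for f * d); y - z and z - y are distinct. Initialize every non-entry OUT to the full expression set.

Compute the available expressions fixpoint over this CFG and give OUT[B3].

Per-block solution:
  B0: | IN={} | OUT={}
  B1: | IN={} | OUT={}
  B2: | IN={} | OUT={}
  B3: | IN={} | OUT={d-b}

Merge at B3: IN[B3] = OUT[B1] ∩ OUT[B2] = {}
Applying B3's transfer function to that IN value gives OUT[B3] (row B3 above).

Answer: {d-b}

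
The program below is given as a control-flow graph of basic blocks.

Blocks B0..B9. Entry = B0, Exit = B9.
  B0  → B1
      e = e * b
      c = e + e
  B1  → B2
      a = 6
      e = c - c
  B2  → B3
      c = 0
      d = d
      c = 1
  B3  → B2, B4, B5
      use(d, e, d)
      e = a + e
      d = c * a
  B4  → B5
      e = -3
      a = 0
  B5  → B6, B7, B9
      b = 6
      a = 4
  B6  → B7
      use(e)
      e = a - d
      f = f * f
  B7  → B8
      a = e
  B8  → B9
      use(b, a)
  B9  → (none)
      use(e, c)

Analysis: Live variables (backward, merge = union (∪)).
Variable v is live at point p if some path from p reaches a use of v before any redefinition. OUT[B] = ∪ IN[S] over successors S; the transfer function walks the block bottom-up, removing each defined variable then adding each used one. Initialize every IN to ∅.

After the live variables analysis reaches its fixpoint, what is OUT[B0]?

Answer: {c, d, f}

Derivation:
Converged values:
  B0: | IN={b, d, e, f} | OUT={c, d, f}
  B1: | IN={c, d, f} | OUT={a, d, e, f}
  B2: | IN={a, d, e, f} | OUT={a, c, d, e, f}
  B3: | IN={a, c, d, e, f} | OUT={a, c, d, e, f}
  B4: | IN={c, d, f} | OUT={c, d, e, f}
  B5: | IN={c, d, e, f} | OUT={a, b, c, d, e, f}
  B6: | IN={a, b, c, d, e, f} | OUT={b, c, e}
  B7: | IN={b, c, e} | OUT={a, b, c, e}
  B8: | IN={a, b, c, e} | OUT={c, e}
  B9: | IN={c, e} | OUT={}

Merge at B0: OUT[B0] = IN[B1] = {c, d, f}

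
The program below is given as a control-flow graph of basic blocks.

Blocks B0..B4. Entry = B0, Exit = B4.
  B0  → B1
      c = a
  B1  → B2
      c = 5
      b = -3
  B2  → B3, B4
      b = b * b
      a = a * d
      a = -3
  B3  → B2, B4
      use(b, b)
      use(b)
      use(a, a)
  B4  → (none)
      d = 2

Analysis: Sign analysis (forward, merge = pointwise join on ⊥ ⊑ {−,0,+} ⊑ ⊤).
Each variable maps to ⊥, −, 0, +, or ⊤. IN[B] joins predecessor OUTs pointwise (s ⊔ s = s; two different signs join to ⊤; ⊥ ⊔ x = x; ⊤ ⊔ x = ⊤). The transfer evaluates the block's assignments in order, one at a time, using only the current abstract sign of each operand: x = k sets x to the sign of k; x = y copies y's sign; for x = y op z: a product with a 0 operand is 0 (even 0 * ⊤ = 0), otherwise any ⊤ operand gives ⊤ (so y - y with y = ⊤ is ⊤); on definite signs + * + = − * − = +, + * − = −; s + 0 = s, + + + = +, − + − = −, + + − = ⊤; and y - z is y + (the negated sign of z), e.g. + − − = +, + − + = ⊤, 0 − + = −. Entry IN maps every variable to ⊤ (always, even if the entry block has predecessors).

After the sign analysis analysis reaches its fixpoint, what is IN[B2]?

Converged values:
  B0:  IN=(all ⊤)  OUT=(all ⊤)
  B1:  IN=(all ⊤)  OUT={b:-, c:+; rest ⊤}
  B2:  IN={c:+; rest ⊤}  OUT={a:-, c:+; rest ⊤}
  B3:  IN={a:-, c:+; rest ⊤}  OUT={a:-, c:+; rest ⊤}
  B4:  IN={a:-, c:+; rest ⊤}  OUT={a:-, c:+, d:+; rest ⊤}

Merge at B2: IN[B2] = OUT[B1] ⊔ OUT[B3] = {a: ⊤, b: ⊤, c: +, d: ⊤, e: ⊤, f: ⊤}

Answer: {a: ⊤, b: ⊤, c: +, d: ⊤, e: ⊤, f: ⊤}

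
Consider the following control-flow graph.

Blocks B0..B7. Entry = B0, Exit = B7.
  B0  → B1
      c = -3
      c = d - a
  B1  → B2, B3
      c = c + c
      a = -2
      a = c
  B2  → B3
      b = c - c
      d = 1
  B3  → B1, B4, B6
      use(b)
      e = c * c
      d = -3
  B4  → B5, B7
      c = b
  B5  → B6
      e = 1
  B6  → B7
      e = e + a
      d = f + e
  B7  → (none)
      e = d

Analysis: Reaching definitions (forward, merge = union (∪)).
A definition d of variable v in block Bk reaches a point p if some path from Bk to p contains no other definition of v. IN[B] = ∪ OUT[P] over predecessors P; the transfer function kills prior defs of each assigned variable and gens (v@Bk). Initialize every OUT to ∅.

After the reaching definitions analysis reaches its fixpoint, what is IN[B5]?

Answer: {a@B1, b@B2, c@B4, d@B3, e@B3}

Derivation:
Converged values:
  B0:  IN={}  OUT={c@B0}
  B1:  IN={a@B1, b@B2, c@B0, c@B1, d@B3, e@B3}  OUT={a@B1, b@B2, c@B1, d@B3, e@B3}
  B2:  IN={a@B1, b@B2, c@B1, d@B3, e@B3}  OUT={a@B1, b@B2, c@B1, d@B2, e@B3}
  B3:  IN={a@B1, b@B2, c@B1, d@B2, d@B3, e@B3}  OUT={a@B1, b@B2, c@B1, d@B3, e@B3}
  B4:  IN={a@B1, b@B2, c@B1, d@B3, e@B3}  OUT={a@B1, b@B2, c@B4, d@B3, e@B3}
  B5:  IN={a@B1, b@B2, c@B4, d@B3, e@B3}  OUT={a@B1, b@B2, c@B4, d@B3, e@B5}
  B6:  IN={a@B1, b@B2, c@B1, c@B4, d@B3, e@B3, e@B5}  OUT={a@B1, b@B2, c@B1, c@B4, d@B6, e@B6}
  B7:  IN={a@B1, b@B2, c@B1, c@B4, d@B3, d@B6, e@B3, e@B6}  OUT={a@B1, b@B2, c@B1, c@B4, d@B3, d@B6, e@B7}

Merge at B5: IN[B5] = OUT[B4] = {a@B1, b@B2, c@B4, d@B3, e@B3}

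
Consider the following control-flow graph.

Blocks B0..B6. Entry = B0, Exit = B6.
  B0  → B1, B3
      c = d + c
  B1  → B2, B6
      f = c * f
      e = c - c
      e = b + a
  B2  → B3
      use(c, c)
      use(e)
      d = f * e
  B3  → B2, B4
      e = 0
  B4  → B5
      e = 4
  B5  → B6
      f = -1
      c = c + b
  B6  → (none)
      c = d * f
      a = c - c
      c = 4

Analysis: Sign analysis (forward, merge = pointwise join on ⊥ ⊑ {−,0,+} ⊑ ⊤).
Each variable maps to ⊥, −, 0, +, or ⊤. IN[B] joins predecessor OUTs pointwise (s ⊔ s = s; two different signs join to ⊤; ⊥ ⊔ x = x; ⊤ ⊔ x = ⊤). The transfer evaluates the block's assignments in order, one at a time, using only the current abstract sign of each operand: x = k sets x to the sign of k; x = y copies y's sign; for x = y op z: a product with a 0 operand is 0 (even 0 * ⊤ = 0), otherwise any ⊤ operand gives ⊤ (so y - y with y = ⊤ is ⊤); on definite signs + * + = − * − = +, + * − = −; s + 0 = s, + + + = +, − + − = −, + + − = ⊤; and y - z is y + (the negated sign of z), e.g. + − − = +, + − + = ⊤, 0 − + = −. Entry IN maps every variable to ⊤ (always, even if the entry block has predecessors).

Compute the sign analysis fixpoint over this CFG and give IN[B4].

Answer: {a: ⊤, b: ⊤, c: ⊤, d: ⊤, e: 0, f: ⊤}

Trace:
Fixpoint table:
  B0:   IN=(all ⊤)   OUT=(all ⊤)
  B1:   IN=(all ⊤)   OUT=(all ⊤)
  B2:   IN=(all ⊤)   OUT=(all ⊤)
  B3:   IN=(all ⊤)   OUT={e:0; rest ⊤}
  B4:   IN={e:0; rest ⊤}   OUT={e:+; rest ⊤}
  B5:   IN={e:+; rest ⊤}   OUT={e:+, f:-; rest ⊤}
  B6:   IN=(all ⊤)   OUT={c:+; rest ⊤}

Merge at B4: IN[B4] = OUT[B3] = {a: ⊤, b: ⊤, c: ⊤, d: ⊤, e: 0, f: ⊤}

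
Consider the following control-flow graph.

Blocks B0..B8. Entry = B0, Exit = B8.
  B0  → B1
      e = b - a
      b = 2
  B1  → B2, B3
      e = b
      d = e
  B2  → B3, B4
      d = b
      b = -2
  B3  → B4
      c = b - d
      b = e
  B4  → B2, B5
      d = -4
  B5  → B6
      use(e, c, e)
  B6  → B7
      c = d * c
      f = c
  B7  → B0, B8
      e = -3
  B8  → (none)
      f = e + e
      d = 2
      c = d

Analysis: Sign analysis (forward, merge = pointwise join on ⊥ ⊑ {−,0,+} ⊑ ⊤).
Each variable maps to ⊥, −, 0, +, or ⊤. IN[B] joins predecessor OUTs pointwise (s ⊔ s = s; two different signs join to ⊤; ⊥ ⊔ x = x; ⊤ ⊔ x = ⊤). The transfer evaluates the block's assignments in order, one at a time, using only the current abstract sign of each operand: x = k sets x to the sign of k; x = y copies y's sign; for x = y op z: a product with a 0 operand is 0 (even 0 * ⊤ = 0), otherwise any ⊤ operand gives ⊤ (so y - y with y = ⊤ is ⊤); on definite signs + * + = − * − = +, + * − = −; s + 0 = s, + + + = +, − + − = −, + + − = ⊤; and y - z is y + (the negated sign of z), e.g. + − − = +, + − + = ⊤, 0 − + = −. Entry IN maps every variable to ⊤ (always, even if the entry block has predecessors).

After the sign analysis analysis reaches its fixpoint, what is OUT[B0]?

Answer: {a: ⊤, b: +, c: ⊤, d: ⊤, e: ⊤, f: ⊤}

Working:
Converged values:
  B0:   IN=(all ⊤)   OUT={b:+; rest ⊤}
  B1:   IN={b:+; rest ⊤}   OUT={b:+, d:+, e:+; rest ⊤}
  B2:   IN={e:+; rest ⊤}   OUT={b:-, e:+; rest ⊤}
  B3:   IN={e:+; rest ⊤}   OUT={b:+, e:+; rest ⊤}
  B4:   IN={e:+; rest ⊤}   OUT={d:-, e:+; rest ⊤}
  B5:   IN={d:-, e:+; rest ⊤}   OUT={d:-, e:+; rest ⊤}
  B6:   IN={d:-, e:+; rest ⊤}   OUT={d:-, e:+; rest ⊤}
  B7:   IN={d:-, e:+; rest ⊤}   OUT={d:-, e:-; rest ⊤}
  B8:   IN={d:-, e:-; rest ⊤}   OUT={c:+, d:+, e:-, f:-; rest ⊤}

Merge at B0 (entry node, so the boundary value (all ⊤) is joined with the incoming edge(s)): IN[B0] = (all ⊤) ⊔ OUT[B7] = {a: ⊤, b: ⊤, c: ⊤, d: ⊤, e: ⊤, f: ⊤}
Applying B0's transfer function to that IN value gives OUT[B0] (row B0 above).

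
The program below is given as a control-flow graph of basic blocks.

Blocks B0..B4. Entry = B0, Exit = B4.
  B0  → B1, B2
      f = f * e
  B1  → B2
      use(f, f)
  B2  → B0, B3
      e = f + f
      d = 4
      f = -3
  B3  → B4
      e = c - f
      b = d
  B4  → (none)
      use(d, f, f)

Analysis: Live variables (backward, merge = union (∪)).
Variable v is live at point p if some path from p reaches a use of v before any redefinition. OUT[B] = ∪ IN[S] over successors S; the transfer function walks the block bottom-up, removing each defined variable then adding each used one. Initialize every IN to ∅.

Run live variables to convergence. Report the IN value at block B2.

Answer: {c, f}

Derivation:
Converged values:
  B0: | IN={c, e, f} | OUT={c, f}
  B1: | IN={c, f} | OUT={c, f}
  B2: | IN={c, f} | OUT={c, d, e, f}
  B3: | IN={c, d, f} | OUT={d, f}
  B4: | IN={d, f} | OUT={}

Merge at B2: OUT[B2] = IN[B0] ⊔ IN[B3] = {c, d, e, f}
Applying B2's transfer function to that OUT value gives IN[B2] (row B2 above).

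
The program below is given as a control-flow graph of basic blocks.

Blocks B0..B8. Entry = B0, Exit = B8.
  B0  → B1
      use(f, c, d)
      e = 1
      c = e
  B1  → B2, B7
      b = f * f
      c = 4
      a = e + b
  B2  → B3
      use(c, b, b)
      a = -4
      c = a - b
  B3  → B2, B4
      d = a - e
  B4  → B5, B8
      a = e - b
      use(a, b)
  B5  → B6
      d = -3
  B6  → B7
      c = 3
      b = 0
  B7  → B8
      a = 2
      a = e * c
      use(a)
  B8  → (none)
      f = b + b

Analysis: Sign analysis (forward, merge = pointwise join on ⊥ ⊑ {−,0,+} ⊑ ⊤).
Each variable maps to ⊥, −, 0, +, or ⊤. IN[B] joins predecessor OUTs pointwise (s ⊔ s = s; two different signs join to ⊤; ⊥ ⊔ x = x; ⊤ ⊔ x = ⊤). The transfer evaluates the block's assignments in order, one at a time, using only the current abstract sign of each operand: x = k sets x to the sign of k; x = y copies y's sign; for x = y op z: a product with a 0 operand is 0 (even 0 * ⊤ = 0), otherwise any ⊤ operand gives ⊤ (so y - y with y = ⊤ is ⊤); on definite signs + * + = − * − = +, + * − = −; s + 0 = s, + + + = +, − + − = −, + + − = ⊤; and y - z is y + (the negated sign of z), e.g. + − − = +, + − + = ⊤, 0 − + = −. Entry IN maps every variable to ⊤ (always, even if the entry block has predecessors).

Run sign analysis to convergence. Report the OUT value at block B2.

Fixpoint table:
  B0:   IN=(all ⊤)   OUT={c:+, e:+; rest ⊤}
  B1:   IN={c:+, e:+; rest ⊤}   OUT={c:+, e:+; rest ⊤}
  B2:   IN={e:+; rest ⊤}   OUT={a:-, e:+; rest ⊤}
  B3:   IN={a:-, e:+; rest ⊤}   OUT={a:-, d:-, e:+; rest ⊤}
  B4:   IN={a:-, d:-, e:+; rest ⊤}   OUT={d:-, e:+; rest ⊤}
  B5:   IN={d:-, e:+; rest ⊤}   OUT={d:-, e:+; rest ⊤}
  B6:   IN={d:-, e:+; rest ⊤}   OUT={b:0, c:+, d:-, e:+; rest ⊤}
  B7:   IN={c:+, e:+; rest ⊤}   OUT={a:+, c:+, e:+; rest ⊤}
  B8:   IN={e:+; rest ⊤}   OUT={e:+; rest ⊤}

Merge at B2: IN[B2] = OUT[B1] ⊔ OUT[B3] = {a: ⊤, b: ⊤, c: ⊤, d: ⊤, e: +, f: ⊤}
Applying B2's transfer function to that IN value gives OUT[B2] (row B2 above).

Answer: {a: -, b: ⊤, c: ⊤, d: ⊤, e: +, f: ⊤}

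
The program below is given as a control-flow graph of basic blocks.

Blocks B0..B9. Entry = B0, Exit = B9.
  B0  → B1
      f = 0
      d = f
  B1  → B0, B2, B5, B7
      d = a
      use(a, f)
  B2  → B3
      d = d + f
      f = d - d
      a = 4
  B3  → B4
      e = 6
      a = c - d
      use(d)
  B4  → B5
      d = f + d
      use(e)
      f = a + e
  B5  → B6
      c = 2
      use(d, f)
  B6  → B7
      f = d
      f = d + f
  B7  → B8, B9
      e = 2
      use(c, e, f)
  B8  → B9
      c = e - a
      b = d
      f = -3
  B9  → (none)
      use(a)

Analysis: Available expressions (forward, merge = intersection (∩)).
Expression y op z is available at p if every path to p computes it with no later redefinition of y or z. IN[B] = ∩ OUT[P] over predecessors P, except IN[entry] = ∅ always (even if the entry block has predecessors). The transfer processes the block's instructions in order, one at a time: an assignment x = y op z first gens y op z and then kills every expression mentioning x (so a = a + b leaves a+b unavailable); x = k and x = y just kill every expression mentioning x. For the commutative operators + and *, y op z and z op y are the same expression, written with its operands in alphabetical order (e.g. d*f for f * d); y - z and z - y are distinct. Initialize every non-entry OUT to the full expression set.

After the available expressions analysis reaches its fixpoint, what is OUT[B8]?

Per-block solution:
  B0: | IN={} | OUT={}
  B1: | IN={} | OUT={}
  B2: | IN={} | OUT={d-d}
  B3: | IN={d-d} | OUT={c-d, d-d}
  B4: | IN={c-d, d-d} | OUT={a+e}
  B5: | IN={} | OUT={}
  B6: | IN={} | OUT={}
  B7: | IN={} | OUT={}
  B8: | IN={} | OUT={e-a}
  B9: | IN={} | OUT={}

Merge at B8: IN[B8] = OUT[B7] = {}
Applying B8's transfer function to that IN value gives OUT[B8] (row B8 above).

Answer: {e-a}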